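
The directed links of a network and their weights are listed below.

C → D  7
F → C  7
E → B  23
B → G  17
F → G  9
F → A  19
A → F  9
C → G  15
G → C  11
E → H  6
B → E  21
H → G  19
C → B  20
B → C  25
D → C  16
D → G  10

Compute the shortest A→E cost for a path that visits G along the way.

70

Shortest A→G: A → F → G = 18
Best G to E: G → C → B → E costing 52
Total via G: 18 + 52 = 70.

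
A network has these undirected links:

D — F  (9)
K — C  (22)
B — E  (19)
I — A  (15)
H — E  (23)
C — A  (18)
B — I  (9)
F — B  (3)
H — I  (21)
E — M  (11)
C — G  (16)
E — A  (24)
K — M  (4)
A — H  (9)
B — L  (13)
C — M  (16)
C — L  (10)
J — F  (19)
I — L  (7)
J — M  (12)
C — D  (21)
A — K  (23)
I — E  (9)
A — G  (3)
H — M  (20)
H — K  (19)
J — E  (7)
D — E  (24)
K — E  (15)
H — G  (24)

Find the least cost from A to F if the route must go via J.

50

Shortest A→J: A–E–J = 31
Shortest J→F: J–F = 19
Total via J: 31 + 19 = 50.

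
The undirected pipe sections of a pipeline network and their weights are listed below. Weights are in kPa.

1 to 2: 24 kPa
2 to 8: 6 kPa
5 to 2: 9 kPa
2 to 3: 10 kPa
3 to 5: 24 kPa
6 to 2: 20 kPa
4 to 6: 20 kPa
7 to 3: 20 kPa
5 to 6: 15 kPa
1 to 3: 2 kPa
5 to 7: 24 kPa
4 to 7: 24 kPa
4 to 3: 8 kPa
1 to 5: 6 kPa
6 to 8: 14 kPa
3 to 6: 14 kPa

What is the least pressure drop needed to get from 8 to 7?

Candidate routes:
8–2–3–7: 6+10+20 = 36
8–2–5–1–3–7: 6+9+6+2+20 = 43
8–2–5–7: 6+9+24 = 39
Cheapest is 8–2–3–7 at 36 kPa.

36 kPa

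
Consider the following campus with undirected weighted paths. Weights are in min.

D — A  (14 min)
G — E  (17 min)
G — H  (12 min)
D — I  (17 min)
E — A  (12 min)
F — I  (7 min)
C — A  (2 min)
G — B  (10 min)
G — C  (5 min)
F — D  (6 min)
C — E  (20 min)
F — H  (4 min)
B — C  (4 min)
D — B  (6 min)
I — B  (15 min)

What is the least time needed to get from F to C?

Candidate routes:
F–D–B–C: 6+6+4 = 16
F–H–G–C: 4+12+5 = 21
The minimum is 16 min via F–D–B–C.

16 min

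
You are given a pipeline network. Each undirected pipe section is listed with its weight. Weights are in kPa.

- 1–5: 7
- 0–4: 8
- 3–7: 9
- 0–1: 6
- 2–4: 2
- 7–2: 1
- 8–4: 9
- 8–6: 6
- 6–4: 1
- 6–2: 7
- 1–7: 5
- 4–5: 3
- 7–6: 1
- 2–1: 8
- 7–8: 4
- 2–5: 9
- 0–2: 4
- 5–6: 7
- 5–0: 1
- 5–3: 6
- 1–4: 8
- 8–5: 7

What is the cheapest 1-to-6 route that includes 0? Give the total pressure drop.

11 kPa

Shortest 1→0: 1–0 = 6
Best 0 to 6: 0–5–4–6 costing 5
Total via 0: 6 + 5 = 11 kPa.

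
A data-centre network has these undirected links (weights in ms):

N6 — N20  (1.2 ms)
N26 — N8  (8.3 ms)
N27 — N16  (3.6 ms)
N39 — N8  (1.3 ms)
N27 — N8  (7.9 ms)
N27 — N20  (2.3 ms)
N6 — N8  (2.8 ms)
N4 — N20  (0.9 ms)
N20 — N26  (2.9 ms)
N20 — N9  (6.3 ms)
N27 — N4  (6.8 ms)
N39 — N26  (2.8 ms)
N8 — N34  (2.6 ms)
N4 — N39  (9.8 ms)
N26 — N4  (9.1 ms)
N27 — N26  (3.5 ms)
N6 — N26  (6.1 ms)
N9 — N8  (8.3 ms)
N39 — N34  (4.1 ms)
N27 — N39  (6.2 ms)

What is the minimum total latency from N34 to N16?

Enumerating some paths:
N34 - N8 - N39 - N27 - N16: 2.6+1.3+6.2+3.6 = 13.7
N34 - N8 - N6 - N20 - N27 - N16: 2.6+2.8+1.2+2.3+3.6 = 12.5
The minimum is 12.5 ms via N34 - N8 - N6 - N20 - N27 - N16.

12.5 ms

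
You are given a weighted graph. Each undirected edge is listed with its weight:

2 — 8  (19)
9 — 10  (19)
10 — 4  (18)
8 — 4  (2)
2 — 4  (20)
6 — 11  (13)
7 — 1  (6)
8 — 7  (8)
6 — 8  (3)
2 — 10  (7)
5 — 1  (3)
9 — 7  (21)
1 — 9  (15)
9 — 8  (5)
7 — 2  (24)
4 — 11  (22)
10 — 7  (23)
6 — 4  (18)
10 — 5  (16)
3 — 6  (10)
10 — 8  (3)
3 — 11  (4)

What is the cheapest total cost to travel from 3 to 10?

Settle nodes by increasing distance from 3:
3: 0
11: 4  (via 3)
6: 10  (via 3)
8: 13  (via 6)
4: 15  (via 8)
10: 16  (via 8)
Shortest route: 3–6–8–10 = 16.

16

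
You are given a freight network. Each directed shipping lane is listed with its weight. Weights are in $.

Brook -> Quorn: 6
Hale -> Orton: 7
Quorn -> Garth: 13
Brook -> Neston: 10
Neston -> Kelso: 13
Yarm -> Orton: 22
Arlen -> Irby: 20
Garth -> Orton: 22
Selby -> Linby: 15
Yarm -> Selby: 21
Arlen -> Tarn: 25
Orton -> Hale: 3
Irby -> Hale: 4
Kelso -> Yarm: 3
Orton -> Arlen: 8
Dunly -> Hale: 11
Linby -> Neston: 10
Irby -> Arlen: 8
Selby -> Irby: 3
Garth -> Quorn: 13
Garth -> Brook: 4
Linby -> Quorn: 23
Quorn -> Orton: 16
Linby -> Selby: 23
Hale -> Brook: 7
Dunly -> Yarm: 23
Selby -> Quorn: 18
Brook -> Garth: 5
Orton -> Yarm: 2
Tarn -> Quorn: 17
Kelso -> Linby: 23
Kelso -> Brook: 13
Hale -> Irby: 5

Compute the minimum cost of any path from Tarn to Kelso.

Settle nodes by increasing distance from Tarn:
Tarn: 0
Quorn: 17  (via Tarn)
Garth: 30  (via Quorn)
Orton: 33  (via Quorn)
Brook: 34  (via Garth)
Yarm: 35  (via Orton)
Hale: 36  (via Orton)
Irby: 41  (via Hale)
Arlen: 41  (via Orton)
Neston: 44  (via Brook)
Selby: 56  (via Yarm)
Kelso: 57  (via Neston)
Shortest route: Tarn → Quorn → Garth → Brook → Neston → Kelso = $57.

$57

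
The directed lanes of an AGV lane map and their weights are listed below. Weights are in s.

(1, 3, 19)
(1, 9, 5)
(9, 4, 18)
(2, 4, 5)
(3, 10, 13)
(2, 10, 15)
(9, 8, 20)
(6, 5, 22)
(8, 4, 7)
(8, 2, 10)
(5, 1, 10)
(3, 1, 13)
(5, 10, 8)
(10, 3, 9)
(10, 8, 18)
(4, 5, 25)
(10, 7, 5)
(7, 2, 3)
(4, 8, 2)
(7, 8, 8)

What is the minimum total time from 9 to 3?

Enumerating some paths:
9 → 4 → 5 → 10 → 3: 18+25+8+9 = 60
9 → 8 → 2 → 10 → 3: 20+10+15+9 = 54
The minimum is 54 s via 9 → 8 → 2 → 10 → 3.

54 s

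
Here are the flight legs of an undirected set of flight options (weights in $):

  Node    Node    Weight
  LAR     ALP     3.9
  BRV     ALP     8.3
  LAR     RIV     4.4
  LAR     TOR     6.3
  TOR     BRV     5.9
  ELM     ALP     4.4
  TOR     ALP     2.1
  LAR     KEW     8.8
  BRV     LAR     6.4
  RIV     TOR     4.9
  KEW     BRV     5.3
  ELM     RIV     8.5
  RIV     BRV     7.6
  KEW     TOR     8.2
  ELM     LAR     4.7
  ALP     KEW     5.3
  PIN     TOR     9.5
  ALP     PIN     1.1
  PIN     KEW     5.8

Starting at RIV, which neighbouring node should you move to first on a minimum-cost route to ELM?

Candidate routes:
RIV - LAR - ELM: 4.4+4.7 = 9.1
RIV - ELM: 8.5 = 8.5
RIV - TOR - ALP - ELM: 4.9+2.1+4.4 = 11.4
The minimum is $8.5 via RIV - ELM.
So from RIV the first move is to ELM.

ELM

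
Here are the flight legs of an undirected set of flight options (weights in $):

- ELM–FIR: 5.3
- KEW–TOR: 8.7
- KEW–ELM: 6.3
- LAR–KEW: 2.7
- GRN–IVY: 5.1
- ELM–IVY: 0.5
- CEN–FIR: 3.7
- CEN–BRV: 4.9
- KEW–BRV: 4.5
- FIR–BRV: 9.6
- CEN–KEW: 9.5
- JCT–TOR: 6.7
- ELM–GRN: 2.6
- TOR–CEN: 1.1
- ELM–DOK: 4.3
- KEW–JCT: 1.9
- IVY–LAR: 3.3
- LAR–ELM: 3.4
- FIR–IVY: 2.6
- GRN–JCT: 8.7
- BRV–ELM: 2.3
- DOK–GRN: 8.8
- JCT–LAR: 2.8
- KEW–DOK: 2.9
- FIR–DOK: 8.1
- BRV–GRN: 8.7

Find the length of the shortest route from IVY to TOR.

$7.4

Settle nodes by increasing distance from IVY:
IVY: 0
ELM: 0.5  (via IVY)
FIR: 2.6  (via IVY)
BRV: 2.8  (via ELM)
GRN: 3.1  (via ELM)
LAR: 3.3  (via IVY)
DOK: 4.8  (via ELM)
KEW: 6  (via LAR)
JCT: 6.1  (via LAR)
CEN: 6.3  (via FIR)
TOR: 7.4  (via CEN)
Shortest route: IVY → FIR → CEN → TOR = $7.4.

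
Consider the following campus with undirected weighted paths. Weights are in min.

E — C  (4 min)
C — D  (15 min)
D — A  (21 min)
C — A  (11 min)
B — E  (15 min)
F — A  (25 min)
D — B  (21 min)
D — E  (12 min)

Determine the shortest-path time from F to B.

55 min

Candidate routes:
F → A → C → D → B: 25+11+15+21 = 72
F → A → C → E → D → B: 25+11+4+12+21 = 73
F → A → D → B: 25+21+21 = 67
F → A → C → E → B: 25+11+4+15 = 55
Cheapest is F → A → C → E → B at 55 min.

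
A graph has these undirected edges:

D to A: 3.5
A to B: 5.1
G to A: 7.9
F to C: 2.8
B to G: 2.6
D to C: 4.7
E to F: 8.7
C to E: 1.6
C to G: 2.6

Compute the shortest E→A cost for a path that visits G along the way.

11.9

Shortest E→G: E–C–G = 4.2
Best G to A: G–B–A costing 7.7
Total via G: 4.2 + 7.7 = 11.9.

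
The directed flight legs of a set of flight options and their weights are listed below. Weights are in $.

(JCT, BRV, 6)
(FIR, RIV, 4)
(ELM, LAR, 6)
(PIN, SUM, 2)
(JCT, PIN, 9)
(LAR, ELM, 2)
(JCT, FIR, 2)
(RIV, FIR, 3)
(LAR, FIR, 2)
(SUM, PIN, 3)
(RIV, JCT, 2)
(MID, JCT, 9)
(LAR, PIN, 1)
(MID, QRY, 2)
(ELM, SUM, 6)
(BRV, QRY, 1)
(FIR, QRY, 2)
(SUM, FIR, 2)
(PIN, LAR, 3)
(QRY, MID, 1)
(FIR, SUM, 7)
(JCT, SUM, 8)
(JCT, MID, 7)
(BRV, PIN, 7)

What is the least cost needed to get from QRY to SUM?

Shortest distances from QRY:
QRY: 0
MID: 1  (via QRY)
JCT: 10  (via MID)
FIR: 12  (via JCT)
RIV: 16  (via FIR)
BRV: 16  (via JCT)
SUM: 18  (via JCT)
Shortest route: QRY → MID → JCT → SUM = $18.

$18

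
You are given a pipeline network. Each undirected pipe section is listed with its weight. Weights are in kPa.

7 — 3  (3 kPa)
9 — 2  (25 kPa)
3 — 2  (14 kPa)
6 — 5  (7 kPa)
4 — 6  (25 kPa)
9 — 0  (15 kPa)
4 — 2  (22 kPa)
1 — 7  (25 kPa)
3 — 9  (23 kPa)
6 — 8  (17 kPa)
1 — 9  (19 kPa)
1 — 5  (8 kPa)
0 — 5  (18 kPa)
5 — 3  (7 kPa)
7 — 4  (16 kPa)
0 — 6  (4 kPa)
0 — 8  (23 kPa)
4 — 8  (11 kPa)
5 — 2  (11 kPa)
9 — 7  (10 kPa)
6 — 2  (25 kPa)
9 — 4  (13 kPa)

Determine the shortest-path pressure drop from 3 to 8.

Shortest distances from 3:
3: 0
7: 3  (via 3)
5: 7  (via 3)
9: 13  (via 7)
2: 14  (via 3)
6: 14  (via 5)
1: 15  (via 5)
0: 18  (via 6)
4: 19  (via 7)
8: 30  (via 4)
Shortest route: 3–7–4–8 = 30 kPa.

30 kPa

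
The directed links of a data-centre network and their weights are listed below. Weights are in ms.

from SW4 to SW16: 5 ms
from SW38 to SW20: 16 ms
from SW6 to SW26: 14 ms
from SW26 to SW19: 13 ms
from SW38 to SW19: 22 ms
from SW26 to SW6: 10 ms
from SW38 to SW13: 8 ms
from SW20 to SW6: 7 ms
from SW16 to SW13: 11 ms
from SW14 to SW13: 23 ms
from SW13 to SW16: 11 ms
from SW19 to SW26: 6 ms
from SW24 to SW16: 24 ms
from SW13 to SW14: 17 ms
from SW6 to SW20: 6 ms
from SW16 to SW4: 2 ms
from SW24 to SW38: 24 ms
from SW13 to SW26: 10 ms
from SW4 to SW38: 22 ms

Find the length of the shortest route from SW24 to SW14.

49 ms

Compare a few routes:
SW24 - SW38 - SW13 - SW14: 24+8+17 = 49
SW24 - SW16 - SW13 - SW14: 24+11+17 = 52
Cheapest is SW24 - SW38 - SW13 - SW14 at 49 ms.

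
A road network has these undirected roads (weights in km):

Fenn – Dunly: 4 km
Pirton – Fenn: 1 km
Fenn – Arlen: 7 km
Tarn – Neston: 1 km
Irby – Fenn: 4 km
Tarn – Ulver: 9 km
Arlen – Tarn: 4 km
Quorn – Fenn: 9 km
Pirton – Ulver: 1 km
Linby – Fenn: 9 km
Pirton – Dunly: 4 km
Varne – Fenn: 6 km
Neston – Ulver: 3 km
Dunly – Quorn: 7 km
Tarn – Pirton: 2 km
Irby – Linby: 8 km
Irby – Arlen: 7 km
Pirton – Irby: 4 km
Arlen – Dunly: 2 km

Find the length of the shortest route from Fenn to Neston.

4 km

Enumerating some paths:
Fenn - Pirton - Tarn - Neston: 1+2+1 = 4
Fenn - Pirton - Ulver - Neston: 1+1+3 = 5
The minimum is 4 km via Fenn - Pirton - Tarn - Neston.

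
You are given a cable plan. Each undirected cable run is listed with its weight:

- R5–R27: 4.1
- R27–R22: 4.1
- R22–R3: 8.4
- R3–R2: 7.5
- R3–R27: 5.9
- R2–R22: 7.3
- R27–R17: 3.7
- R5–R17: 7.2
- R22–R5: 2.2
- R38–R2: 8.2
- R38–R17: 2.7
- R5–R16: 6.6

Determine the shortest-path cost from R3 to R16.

16.6

Compare a few routes:
R3 - R27 - R22 - R5 - R16: 5.9+4.1+2.2+6.6 = 18.8
R3 - R22 - R5 - R16: 8.4+2.2+6.6 = 17.2
R3 - R27 - R5 - R16: 5.9+4.1+6.6 = 16.6
Cheapest is R3 - R27 - R5 - R16 at 16.6.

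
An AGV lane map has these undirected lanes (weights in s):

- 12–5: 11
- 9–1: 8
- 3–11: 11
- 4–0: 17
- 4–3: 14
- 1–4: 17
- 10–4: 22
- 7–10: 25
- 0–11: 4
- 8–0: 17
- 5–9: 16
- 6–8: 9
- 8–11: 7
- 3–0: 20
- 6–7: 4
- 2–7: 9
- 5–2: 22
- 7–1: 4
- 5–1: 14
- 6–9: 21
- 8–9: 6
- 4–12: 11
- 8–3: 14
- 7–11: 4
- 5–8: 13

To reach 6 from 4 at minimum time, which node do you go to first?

Enumerating some paths:
4 → 3 → 11 → 7 → 6: 14+11+4+4 = 33
4 → 0 → 11 → 7 → 6: 17+4+4+4 = 29
4 → 1 → 7 → 6: 17+4+4 = 25
Cheapest is 4 → 1 → 7 → 6 at 25 s.
So from 4 the first move is to 1.

1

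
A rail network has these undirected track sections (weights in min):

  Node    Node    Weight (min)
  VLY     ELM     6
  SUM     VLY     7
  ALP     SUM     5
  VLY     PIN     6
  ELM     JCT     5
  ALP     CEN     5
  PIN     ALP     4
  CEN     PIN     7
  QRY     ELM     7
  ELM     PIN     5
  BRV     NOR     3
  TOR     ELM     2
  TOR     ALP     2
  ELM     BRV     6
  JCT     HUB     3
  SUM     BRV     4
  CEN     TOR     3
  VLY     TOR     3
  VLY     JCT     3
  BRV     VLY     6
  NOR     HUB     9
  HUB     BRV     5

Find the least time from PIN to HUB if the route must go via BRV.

16 min

Shortest PIN→BRV: PIN–ELM–BRV = 11
Shortest BRV→HUB: BRV–HUB = 5
Total via BRV: 11 + 5 = 16 min.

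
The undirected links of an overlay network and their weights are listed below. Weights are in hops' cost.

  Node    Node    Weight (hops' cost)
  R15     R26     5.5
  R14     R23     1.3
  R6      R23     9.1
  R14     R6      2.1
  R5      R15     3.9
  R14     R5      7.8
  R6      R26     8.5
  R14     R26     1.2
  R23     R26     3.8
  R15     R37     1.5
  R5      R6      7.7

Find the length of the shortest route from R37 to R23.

Running Dijkstra from R37:
R37: 0
R15: 1.5  (via R37)
R5: 5.4  (via R15)
R26: 7  (via R15)
R14: 8.2  (via R26)
R23: 9.5  (via R14)
Shortest route: R37–R15–R26–R14–R23 = 9.5 hops' cost.

9.5 hops' cost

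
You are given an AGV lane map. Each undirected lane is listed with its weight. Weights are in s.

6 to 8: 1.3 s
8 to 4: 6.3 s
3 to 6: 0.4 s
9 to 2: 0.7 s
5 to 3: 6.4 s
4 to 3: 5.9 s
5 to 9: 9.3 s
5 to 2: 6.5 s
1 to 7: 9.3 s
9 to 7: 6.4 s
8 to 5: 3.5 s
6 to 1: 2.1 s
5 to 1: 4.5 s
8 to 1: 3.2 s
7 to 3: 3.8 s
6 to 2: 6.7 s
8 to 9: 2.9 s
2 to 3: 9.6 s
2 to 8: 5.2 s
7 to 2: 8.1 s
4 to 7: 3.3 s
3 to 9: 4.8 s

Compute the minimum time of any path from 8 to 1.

Running Dijkstra from 8:
8: 0
6: 1.3  (via 8)
3: 1.7  (via 6)
9: 2.9  (via 8)
1: 3.2  (via 8)
Shortest route: 8–1 = 3.2 s.

3.2 s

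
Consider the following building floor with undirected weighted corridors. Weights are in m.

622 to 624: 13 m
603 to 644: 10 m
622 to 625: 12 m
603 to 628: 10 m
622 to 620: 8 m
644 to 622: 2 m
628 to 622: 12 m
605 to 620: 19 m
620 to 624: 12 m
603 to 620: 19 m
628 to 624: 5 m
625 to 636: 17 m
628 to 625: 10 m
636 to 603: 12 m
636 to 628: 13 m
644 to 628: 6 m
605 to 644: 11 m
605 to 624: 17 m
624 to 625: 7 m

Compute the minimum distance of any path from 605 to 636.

Shortest distances from 605:
605: 0
644: 11  (via 605)
622: 13  (via 644)
628: 17  (via 644)
624: 17  (via 605)
620: 19  (via 605)
603: 21  (via 644)
625: 24  (via 624)
636: 30  (via 628)
Shortest route: 605–644–628–636 = 30 m.

30 m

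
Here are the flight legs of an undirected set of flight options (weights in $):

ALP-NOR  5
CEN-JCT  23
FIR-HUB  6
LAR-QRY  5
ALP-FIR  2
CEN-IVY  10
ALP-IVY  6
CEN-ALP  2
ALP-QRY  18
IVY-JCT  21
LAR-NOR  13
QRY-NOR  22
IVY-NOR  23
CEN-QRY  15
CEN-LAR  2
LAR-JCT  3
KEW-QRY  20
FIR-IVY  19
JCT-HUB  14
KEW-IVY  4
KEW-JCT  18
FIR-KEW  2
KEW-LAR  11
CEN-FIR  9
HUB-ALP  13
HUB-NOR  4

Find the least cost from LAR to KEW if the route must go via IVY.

Best LAR to IVY: LAR → CEN → ALP → IVY costing 10
Best IVY to KEW: IVY → KEW costing 4
Total via IVY: 10 + 4 = $14.

$14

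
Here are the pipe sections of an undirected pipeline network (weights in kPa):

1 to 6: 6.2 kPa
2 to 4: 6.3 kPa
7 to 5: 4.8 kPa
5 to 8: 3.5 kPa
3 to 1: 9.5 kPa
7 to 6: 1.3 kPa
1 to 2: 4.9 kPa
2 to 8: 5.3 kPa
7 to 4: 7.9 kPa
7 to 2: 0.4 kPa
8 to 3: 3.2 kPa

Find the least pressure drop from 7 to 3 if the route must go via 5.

11.5 kPa

Shortest 7→5: 7–5 = 4.8
Best 5 to 3: 5–8–3 costing 6.7
Total via 5: 4.8 + 6.7 = 11.5 kPa.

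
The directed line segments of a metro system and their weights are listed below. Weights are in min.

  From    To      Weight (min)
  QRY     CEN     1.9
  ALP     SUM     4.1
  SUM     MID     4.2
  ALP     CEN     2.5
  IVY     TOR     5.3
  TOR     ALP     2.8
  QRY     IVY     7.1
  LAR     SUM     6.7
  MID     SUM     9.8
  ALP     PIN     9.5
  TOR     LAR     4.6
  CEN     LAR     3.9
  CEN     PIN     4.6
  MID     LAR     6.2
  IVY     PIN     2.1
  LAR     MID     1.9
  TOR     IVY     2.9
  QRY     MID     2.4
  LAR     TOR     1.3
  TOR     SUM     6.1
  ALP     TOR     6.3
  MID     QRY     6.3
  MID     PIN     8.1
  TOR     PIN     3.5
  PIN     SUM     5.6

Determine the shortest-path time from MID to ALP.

Running Dijkstra from MID:
MID: 0
LAR: 6.2  (via MID)
QRY: 6.3  (via MID)
TOR: 7.5  (via LAR)
PIN: 8.1  (via MID)
CEN: 8.2  (via QRY)
SUM: 9.8  (via MID)
ALP: 10.3  (via TOR)
Shortest route: MID–LAR–TOR–ALP = 10.3 min.

10.3 min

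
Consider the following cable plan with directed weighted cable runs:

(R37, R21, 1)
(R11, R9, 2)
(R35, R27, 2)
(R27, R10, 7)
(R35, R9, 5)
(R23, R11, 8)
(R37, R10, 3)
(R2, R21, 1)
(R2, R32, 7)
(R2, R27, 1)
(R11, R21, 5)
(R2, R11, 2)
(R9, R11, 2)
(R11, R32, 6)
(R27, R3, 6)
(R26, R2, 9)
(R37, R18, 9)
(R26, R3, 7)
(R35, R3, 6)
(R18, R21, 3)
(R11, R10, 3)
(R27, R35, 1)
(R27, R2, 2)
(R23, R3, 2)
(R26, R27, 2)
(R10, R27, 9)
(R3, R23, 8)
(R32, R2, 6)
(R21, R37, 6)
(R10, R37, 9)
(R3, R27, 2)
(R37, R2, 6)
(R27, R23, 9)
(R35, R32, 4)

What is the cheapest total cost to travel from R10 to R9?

Compare a few routes:
R10 - R37 - R2 - R27 - R35 - R9: 9+6+1+1+5 = 22
R10 - R27 - R35 - R32 - R2 - R11 - R9: 9+1+4+6+2+2 = 24
R10 - R27 - R35 - R9: 9+1+5 = 15
R10 - R37 - R2 - R11 - R9: 9+6+2+2 = 19
The minimum is 15 via R10 - R27 - R35 - R9.

15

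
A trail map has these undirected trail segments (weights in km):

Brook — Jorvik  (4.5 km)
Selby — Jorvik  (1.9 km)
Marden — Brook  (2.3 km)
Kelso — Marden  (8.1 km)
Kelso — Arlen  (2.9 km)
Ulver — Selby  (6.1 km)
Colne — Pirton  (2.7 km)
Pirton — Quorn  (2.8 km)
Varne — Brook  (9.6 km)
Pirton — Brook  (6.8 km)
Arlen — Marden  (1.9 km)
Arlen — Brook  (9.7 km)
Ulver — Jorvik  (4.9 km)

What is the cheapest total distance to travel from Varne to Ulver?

Settle nodes by increasing distance from Varne:
Varne: 0
Brook: 9.6  (via Varne)
Marden: 11.9  (via Brook)
Arlen: 13.8  (via Marden)
Jorvik: 14.1  (via Brook)
Selby: 16  (via Jorvik)
Pirton: 16.4  (via Brook)
Kelso: 16.7  (via Arlen)
Ulver: 19  (via Jorvik)
Shortest route: Varne → Brook → Jorvik → Ulver = 19 km.

19 km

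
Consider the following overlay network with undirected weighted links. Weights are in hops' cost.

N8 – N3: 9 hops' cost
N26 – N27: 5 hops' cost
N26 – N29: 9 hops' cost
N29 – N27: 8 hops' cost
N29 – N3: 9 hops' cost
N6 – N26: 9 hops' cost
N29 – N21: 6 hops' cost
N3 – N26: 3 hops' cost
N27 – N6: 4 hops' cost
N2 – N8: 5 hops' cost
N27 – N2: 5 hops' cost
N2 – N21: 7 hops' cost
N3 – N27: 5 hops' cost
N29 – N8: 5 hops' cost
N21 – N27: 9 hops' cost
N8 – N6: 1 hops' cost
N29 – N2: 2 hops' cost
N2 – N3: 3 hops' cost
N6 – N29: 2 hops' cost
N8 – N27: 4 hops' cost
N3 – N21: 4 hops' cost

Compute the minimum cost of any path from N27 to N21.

9 hops' cost

Enumerating some paths:
N27–N26–N3–N21: 5+3+4 = 12
N27–N2–N21: 5+7 = 12
N27–N21: 9 = 9
The minimum is 9 hops' cost via N27–N21.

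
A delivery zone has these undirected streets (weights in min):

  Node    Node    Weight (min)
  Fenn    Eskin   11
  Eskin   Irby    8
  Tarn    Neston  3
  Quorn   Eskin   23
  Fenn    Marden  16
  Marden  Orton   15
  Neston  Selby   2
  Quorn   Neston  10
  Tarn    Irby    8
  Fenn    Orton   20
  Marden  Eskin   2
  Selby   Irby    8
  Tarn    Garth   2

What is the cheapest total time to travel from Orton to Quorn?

40 min

Shortest distances from Orton:
Orton: 0
Marden: 15  (via Orton)
Eskin: 17  (via Marden)
Fenn: 20  (via Orton)
Irby: 25  (via Eskin)
Selby: 33  (via Irby)
Tarn: 33  (via Irby)
Neston: 35  (via Selby)
Garth: 35  (via Tarn)
Quorn: 40  (via Eskin)
Shortest route: Orton–Marden–Eskin–Quorn = 40 min.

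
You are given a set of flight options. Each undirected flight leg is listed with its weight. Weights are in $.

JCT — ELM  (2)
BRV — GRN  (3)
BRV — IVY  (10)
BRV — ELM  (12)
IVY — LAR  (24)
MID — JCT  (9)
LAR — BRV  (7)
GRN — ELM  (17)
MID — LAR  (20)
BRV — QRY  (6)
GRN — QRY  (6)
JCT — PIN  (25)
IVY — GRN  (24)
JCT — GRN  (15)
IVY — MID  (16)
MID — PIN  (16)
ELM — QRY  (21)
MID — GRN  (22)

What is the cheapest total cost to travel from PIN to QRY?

$44

Settle nodes by increasing distance from PIN:
PIN: 0
MID: 16  (via PIN)
JCT: 25  (via PIN)
ELM: 27  (via JCT)
IVY: 32  (via MID)
LAR: 36  (via MID)
GRN: 38  (via MID)
BRV: 39  (via ELM)
QRY: 44  (via GRN)
Shortest route: PIN → MID → GRN → QRY = $44.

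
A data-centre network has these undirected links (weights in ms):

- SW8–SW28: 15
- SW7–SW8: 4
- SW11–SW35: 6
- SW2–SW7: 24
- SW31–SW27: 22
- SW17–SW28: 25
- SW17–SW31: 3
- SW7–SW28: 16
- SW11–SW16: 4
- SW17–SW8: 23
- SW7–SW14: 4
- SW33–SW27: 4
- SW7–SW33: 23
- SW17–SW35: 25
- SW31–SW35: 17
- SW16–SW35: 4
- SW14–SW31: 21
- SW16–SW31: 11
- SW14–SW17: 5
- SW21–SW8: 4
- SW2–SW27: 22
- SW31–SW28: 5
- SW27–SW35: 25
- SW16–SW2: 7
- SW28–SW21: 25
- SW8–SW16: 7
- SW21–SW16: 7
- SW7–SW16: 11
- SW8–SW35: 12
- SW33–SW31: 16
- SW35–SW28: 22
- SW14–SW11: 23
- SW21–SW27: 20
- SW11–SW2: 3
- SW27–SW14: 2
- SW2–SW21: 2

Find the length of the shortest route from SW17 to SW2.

19 ms

Enumerating some paths:
SW17–SW14–SW7–SW8–SW21–SW2: 5+4+4+4+2 = 19
SW17–SW31–SW16–SW2: 3+11+7 = 21
SW17–SW31–SW16–SW11–SW2: 3+11+4+3 = 21
Cheapest is SW17–SW14–SW7–SW8–SW21–SW2 at 19 ms.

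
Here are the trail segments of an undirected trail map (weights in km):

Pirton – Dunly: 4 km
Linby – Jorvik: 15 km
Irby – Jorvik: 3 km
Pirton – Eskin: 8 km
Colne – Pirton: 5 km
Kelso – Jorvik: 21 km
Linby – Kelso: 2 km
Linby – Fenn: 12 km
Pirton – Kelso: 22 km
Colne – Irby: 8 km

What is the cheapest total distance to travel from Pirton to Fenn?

36 km

Running Dijkstra from Pirton:
Pirton: 0
Dunly: 4  (via Pirton)
Colne: 5  (via Pirton)
Eskin: 8  (via Pirton)
Irby: 13  (via Colne)
Jorvik: 16  (via Irby)
Kelso: 22  (via Pirton)
Linby: 24  (via Kelso)
Fenn: 36  (via Linby)
Shortest route: Pirton–Kelso–Linby–Fenn = 36 km.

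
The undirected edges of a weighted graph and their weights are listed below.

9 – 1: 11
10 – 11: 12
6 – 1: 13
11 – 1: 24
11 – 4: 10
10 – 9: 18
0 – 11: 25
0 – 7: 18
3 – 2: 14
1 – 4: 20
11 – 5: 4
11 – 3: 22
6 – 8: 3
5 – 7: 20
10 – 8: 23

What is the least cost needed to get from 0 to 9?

55

Enumerating some paths:
0–11–4–1–9: 25+10+20+11 = 66
0–11–10–9: 25+12+18 = 55
0–7–5–11–10–9: 18+20+4+12+18 = 72
0–11–1–9: 25+24+11 = 60
Cheapest is 0–11–10–9 at 55.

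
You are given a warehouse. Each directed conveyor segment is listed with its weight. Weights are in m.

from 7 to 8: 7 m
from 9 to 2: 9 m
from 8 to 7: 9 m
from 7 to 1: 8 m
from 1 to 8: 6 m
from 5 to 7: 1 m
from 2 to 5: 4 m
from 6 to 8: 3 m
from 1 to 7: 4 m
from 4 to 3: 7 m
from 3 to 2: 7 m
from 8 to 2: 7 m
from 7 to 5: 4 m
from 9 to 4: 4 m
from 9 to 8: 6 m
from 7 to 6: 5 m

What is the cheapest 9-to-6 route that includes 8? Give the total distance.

20 m

Best 9 to 8: 9 → 8 costing 6
Best 8 to 6: 8 → 7 → 6 costing 14
Total via 8: 6 + 14 = 20 m.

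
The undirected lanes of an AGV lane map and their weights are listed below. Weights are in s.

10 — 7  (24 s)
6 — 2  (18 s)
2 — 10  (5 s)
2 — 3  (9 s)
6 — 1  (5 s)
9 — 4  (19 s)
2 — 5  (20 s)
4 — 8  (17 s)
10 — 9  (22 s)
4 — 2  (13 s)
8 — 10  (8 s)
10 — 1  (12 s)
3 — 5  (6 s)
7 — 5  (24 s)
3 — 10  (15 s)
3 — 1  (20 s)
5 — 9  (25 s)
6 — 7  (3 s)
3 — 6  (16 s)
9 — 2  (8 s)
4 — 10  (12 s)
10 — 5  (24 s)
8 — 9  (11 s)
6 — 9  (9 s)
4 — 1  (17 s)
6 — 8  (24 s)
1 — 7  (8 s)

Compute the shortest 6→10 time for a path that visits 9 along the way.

22 s

Shortest 6→9: 6–9 = 9
Shortest 9→10: 9–2–10 = 13
Total via 9: 9 + 13 = 22 s.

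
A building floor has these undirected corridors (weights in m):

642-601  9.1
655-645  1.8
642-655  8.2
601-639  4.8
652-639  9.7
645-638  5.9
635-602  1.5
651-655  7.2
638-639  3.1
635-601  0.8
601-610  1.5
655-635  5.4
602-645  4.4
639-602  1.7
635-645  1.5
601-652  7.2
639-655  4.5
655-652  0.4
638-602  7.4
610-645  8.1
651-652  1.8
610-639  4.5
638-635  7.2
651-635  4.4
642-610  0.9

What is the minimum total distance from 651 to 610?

Settle nodes by increasing distance from 651:
651: 0
652: 1.8  (via 651)
655: 2.2  (via 652)
645: 4  (via 655)
635: 4.4  (via 651)
601: 5.2  (via 635)
602: 5.9  (via 635)
610: 6.7  (via 601)
Shortest route: 651 → 635 → 601 → 610 = 6.7 m.

6.7 m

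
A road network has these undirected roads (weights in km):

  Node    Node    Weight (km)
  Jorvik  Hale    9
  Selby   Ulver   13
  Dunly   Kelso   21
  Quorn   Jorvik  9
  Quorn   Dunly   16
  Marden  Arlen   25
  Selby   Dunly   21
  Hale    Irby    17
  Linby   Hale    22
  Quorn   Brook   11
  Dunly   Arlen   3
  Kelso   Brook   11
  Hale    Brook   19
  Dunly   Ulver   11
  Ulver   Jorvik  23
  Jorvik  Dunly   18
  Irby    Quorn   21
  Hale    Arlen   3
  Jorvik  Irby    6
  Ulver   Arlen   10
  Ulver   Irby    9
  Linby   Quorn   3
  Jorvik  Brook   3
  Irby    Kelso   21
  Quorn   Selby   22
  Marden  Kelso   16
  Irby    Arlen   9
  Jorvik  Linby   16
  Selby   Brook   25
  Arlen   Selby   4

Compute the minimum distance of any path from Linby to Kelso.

Settle nodes by increasing distance from Linby:
Linby: 0
Quorn: 3  (via Linby)
Jorvik: 12  (via Quorn)
Brook: 14  (via Quorn)
Irby: 18  (via Jorvik)
Dunly: 19  (via Quorn)
Hale: 21  (via Jorvik)
Arlen: 22  (via Dunly)
Kelso: 25  (via Brook)
Shortest route: Linby–Quorn–Brook–Kelso = 25 km.

25 km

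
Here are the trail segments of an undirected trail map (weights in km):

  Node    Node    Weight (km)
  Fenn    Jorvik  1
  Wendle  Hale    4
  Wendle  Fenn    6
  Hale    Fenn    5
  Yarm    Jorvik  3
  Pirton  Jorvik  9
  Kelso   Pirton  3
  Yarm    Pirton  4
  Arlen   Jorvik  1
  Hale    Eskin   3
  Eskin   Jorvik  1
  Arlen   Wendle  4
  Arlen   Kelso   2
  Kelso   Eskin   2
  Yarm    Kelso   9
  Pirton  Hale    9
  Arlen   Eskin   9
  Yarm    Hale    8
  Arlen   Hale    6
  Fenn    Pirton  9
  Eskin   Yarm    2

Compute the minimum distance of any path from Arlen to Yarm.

4 km

Enumerating some paths:
Arlen–Kelso–Eskin–Yarm: 2+2+2 = 6
Arlen–Jorvik–Yarm: 1+3 = 4
Cheapest is Arlen–Jorvik–Yarm at 4 km.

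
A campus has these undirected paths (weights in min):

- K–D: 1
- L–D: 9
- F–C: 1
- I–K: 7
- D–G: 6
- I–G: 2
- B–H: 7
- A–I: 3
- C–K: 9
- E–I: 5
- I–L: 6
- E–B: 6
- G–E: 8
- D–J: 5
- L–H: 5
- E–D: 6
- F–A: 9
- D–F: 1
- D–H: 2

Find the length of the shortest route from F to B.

10 min

Settle nodes by increasing distance from F:
F: 0
C: 1  (via F)
D: 1  (via F)
K: 2  (via D)
H: 3  (via D)
J: 6  (via D)
E: 7  (via D)
G: 7  (via D)
L: 8  (via H)
A: 9  (via F)
I: 9  (via K)
B: 10  (via H)
Shortest route: F → D → H → B = 10 min.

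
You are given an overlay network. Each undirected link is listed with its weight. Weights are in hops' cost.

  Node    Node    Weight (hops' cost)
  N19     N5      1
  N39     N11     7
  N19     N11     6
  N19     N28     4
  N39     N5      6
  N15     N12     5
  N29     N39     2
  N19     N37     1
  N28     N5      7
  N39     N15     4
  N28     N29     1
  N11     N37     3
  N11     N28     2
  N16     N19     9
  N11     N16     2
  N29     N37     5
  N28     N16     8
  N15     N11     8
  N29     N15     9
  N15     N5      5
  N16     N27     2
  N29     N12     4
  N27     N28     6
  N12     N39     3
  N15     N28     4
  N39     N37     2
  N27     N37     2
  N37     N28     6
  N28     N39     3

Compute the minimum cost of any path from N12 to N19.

6 hops' cost

Running Dijkstra from N12:
N12: 0
N39: 3  (via N12)
N29: 4  (via N12)
N28: 5  (via N29)
N15: 5  (via N12)
N37: 5  (via N39)
N19: 6  (via N37)
Shortest route: N12–N39–N37–N19 = 6 hops' cost.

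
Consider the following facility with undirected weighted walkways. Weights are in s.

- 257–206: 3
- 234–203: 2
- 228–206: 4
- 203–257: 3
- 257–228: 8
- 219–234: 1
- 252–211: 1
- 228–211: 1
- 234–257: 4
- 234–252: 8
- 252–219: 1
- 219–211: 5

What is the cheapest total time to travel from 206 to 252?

Enumerating some paths:
206 → 257 → 234 → 219 → 252: 3+4+1+1 = 9
206 → 228 → 211 → 252: 4+1+1 = 6
Cheapest is 206 → 228 → 211 → 252 at 6 s.

6 s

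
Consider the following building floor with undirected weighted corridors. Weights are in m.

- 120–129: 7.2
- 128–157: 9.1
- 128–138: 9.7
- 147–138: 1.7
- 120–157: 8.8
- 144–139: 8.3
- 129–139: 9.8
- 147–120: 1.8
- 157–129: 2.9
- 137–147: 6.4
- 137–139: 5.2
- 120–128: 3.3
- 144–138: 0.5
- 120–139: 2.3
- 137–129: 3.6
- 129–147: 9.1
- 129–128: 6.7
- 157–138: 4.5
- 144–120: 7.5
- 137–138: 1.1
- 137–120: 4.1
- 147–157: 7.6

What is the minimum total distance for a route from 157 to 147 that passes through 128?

14.2 m

Shortest 157→128: 157–128 = 9.1
Shortest 128→147: 128–120–147 = 5.1
Total via 128: 9.1 + 5.1 = 14.2 m.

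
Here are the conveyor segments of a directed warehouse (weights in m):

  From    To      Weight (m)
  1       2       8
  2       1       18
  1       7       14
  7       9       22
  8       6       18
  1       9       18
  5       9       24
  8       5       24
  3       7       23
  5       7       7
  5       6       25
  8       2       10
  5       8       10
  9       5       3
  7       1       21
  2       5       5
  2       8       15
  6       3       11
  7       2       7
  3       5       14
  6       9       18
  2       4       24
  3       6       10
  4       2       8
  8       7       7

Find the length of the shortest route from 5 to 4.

38 m

Candidate routes:
5–8–2–4: 10+10+24 = 44
5–7–2–4: 7+7+24 = 38
Cheapest is 5–7–2–4 at 38 m.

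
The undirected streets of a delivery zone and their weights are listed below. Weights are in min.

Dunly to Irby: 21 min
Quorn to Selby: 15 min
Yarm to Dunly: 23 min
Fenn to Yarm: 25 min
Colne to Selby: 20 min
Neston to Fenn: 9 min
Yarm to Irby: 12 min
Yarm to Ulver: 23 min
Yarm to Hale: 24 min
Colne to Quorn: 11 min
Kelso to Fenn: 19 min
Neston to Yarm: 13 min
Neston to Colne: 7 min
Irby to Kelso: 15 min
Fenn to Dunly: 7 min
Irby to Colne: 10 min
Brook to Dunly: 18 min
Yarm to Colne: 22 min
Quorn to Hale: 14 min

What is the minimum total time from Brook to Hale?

65 min

Running Dijkstra from Brook:
Brook: 0
Dunly: 18  (via Brook)
Fenn: 25  (via Dunly)
Neston: 34  (via Fenn)
Irby: 39  (via Dunly)
Yarm: 41  (via Dunly)
Colne: 41  (via Neston)
Kelso: 44  (via Fenn)
Quorn: 52  (via Colne)
Selby: 61  (via Colne)
Ulver: 64  (via Yarm)
Hale: 65  (via Yarm)
Shortest route: Brook–Dunly–Yarm–Hale = 65 min.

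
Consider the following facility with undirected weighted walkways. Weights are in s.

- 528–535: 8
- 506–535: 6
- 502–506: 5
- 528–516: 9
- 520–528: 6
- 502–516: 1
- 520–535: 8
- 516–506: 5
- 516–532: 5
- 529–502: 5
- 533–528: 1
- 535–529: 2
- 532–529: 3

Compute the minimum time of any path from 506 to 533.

Shortest distances from 506:
506: 0
502: 5  (via 506)
516: 5  (via 506)
535: 6  (via 506)
529: 8  (via 535)
532: 10  (via 516)
520: 14  (via 535)
528: 14  (via 516)
533: 15  (via 528)
Shortest route: 506 → 516 → 528 → 533 = 15 s.

15 s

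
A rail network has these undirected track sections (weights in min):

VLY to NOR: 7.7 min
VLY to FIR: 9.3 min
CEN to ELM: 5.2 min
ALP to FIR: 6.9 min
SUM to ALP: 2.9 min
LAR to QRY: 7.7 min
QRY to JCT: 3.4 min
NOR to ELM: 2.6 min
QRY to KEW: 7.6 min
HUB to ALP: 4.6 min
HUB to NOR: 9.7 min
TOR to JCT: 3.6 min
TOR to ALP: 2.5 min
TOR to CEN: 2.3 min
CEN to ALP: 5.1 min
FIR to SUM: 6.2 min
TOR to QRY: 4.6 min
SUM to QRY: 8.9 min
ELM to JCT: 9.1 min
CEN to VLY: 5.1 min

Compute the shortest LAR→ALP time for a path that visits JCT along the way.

17.2 min

Best LAR to JCT: LAR–QRY–JCT costing 11.1
Shortest JCT→ALP: JCT–TOR–ALP = 6.1
Total via JCT: 11.1 + 6.1 = 17.2 min.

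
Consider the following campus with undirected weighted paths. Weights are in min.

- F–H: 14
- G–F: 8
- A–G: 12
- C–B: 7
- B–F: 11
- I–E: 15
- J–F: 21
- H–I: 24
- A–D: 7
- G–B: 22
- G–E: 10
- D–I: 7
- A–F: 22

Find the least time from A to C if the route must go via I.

65 min

Shortest A→I: A → D → I = 14
Best I to C: I → E → G → F → B → C costing 51
Total via I: 14 + 51 = 65 min.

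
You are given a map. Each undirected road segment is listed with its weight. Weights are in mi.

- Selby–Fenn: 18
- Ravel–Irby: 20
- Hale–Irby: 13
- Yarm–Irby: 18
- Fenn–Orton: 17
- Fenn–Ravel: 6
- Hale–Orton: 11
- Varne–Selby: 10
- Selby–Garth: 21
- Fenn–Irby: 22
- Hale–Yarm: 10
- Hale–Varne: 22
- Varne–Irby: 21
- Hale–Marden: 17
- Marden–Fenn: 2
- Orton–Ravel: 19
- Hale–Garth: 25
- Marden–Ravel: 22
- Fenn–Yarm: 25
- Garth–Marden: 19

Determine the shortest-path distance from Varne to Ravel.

34 mi

Compare a few routes:
Varne–Selby–Fenn–Ravel: 10+18+6 = 34
Varne–Irby–Ravel: 21+20 = 41
Varne–Hale–Marden–Fenn–Ravel: 22+17+2+6 = 47
The minimum is 34 mi via Varne–Selby–Fenn–Ravel.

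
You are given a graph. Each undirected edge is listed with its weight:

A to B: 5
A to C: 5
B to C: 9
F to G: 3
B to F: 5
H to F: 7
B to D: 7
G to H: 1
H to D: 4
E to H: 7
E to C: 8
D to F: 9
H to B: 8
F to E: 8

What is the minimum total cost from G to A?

13

Shortest distances from G:
G: 0
H: 1  (via G)
F: 3  (via G)
D: 5  (via H)
B: 8  (via F)
E: 8  (via H)
A: 13  (via B)
Shortest route: G → F → B → A = 13.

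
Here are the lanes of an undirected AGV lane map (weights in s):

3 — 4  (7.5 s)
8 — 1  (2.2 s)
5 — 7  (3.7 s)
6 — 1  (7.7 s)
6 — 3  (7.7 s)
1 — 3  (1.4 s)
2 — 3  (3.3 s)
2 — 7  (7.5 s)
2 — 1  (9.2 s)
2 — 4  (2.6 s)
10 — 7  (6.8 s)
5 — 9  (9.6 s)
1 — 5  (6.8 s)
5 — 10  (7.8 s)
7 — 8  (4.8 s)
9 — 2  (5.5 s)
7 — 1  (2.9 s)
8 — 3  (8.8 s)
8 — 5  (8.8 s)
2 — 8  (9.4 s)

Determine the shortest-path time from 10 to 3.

11.1 s

Running Dijkstra from 10:
10: 0
7: 6.8  (via 10)
5: 7.8  (via 10)
1: 9.7  (via 7)
3: 11.1  (via 1)
Shortest route: 10 → 7 → 1 → 3 = 11.1 s.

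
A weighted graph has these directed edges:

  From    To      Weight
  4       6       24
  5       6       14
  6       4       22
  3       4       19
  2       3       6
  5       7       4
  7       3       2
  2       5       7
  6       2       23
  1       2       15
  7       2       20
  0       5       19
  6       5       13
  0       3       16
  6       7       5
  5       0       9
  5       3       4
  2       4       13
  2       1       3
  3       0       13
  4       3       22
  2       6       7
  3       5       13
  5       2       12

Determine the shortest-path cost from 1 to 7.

26

Shortest distances from 1:
1: 0
2: 15  (via 1)
3: 21  (via 2)
5: 22  (via 2)
6: 22  (via 2)
7: 26  (via 5)
Shortest route: 1 → 2 → 5 → 7 = 26.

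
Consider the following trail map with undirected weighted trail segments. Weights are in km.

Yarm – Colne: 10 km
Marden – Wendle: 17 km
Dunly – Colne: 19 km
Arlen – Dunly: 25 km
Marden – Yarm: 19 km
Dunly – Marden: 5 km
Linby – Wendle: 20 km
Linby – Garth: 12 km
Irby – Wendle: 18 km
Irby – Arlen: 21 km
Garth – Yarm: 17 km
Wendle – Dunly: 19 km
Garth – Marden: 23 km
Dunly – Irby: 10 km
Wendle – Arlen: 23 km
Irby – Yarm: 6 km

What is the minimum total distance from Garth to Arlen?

Compare a few routes:
Garth → Marden → Dunly → Arlen: 23+5+25 = 53
Garth → Yarm → Irby → Arlen: 17+6+21 = 44
Garth → Linby → Wendle → Arlen: 12+20+23 = 55
The minimum is 44 km via Garth → Yarm → Irby → Arlen.

44 km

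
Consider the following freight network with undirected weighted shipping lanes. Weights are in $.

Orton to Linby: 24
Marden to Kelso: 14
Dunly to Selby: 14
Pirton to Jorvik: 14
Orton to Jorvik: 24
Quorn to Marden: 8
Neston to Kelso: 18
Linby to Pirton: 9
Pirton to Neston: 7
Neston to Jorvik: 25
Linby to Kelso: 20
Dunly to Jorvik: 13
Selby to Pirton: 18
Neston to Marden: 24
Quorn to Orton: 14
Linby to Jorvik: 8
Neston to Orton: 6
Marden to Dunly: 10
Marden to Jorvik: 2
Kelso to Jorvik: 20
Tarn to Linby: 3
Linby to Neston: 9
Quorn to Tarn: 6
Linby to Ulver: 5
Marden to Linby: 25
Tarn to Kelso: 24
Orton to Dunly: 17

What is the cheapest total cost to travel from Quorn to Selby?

Candidate routes:
Quorn → Tarn → Linby → Pirton → Selby: 6+3+9+18 = 36
Quorn → Marden → Dunly → Selby: 8+10+14 = 32
Quorn → Marden → Jorvik → Dunly → Selby: 8+2+13+14 = 37
Quorn → Marden → Jorvik → Pirton → Selby: 8+2+14+18 = 42
Cheapest is Quorn → Marden → Dunly → Selby at $32.

$32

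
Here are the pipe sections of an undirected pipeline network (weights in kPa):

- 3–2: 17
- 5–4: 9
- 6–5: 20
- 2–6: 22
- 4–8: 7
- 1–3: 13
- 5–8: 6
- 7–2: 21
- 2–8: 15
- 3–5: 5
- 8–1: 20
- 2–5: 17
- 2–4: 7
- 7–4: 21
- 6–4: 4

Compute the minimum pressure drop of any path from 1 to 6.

Settle nodes by increasing distance from 1:
1: 0
3: 13  (via 1)
5: 18  (via 3)
8: 20  (via 1)
4: 27  (via 5)
2: 30  (via 3)
6: 31  (via 4)
Shortest route: 1–3–5–4–6 = 31 kPa.

31 kPa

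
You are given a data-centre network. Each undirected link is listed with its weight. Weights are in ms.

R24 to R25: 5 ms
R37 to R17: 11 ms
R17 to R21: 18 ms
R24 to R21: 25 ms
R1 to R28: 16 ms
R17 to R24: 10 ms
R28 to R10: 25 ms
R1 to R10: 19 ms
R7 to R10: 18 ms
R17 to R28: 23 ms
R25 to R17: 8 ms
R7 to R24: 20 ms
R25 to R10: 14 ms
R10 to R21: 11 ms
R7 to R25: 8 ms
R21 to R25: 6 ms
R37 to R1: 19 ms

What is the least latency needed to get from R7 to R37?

27 ms

Shortest distances from R7:
R7: 0
R25: 8  (via R7)
R24: 13  (via R25)
R21: 14  (via R25)
R17: 16  (via R25)
R10: 18  (via R7)
R37: 27  (via R17)
Shortest route: R7–R25–R17–R37 = 27 ms.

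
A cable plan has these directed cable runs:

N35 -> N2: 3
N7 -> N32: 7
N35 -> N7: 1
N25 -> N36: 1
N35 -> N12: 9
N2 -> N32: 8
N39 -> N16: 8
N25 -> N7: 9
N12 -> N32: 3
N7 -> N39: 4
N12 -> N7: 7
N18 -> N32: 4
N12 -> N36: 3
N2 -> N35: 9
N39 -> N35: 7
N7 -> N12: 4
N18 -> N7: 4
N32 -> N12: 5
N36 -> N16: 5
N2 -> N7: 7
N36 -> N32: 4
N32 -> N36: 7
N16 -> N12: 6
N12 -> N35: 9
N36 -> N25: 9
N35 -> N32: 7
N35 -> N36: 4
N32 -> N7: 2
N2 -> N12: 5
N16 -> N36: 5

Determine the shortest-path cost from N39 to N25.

20

Enumerating some paths:
N39–N35–N36–N25: 7+4+9 = 20
N39–N16–N12–N36–N25: 8+6+3+9 = 26
N39–N16–N36–N25: 8+5+9 = 22
N39–N35–N7–N12–N36–N25: 7+1+4+3+9 = 24
The minimum is 20 via N39–N35–N36–N25.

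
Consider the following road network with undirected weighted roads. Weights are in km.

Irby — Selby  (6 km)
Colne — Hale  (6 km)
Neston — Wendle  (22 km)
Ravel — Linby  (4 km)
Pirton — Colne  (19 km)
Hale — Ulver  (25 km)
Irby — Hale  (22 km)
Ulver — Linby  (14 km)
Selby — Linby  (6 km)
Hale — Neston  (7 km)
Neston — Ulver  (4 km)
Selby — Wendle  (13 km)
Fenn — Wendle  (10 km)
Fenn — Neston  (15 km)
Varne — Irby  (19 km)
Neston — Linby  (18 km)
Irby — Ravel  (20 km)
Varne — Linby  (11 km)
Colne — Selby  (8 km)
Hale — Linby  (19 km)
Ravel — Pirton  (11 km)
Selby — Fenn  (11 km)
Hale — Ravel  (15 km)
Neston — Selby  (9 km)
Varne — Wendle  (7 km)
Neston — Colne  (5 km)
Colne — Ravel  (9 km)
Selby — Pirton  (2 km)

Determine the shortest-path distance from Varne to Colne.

Shortest distances from Varne:
Varne: 0
Wendle: 7  (via Varne)
Linby: 11  (via Varne)
Ravel: 15  (via Linby)
Fenn: 17  (via Wendle)
Selby: 17  (via Linby)
Irby: 19  (via Varne)
Pirton: 19  (via Selby)
Colne: 24  (via Ravel)
Shortest route: Varne → Linby → Ravel → Colne = 24 km.

24 km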